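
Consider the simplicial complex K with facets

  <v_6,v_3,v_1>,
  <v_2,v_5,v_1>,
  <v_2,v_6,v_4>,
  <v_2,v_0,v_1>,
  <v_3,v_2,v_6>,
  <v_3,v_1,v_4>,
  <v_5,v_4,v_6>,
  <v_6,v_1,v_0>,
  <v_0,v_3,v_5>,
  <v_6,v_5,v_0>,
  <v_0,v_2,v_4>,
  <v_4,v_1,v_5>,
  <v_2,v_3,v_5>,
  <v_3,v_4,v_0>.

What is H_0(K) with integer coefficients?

Fix the vertex order v_0 < v_1 < v_2 < v_3 < v_4 < v_5 < v_6 and write every simplex with vertices in increasing order. Then dim K = 2 and the simplices of K are:

  0-simplices (7): [v_0], [v_1], [v_2], [v_3], [v_4], [v_5], [v_6]
  1-simplices (21): (21 of them)
  2-simplices (14): (14 of them)

so the chain groups are C_0 ≅ Z^7, C_1 ≅ Z^21, C_2 ≅ Z^14.

The boundary map ∂_1: C_1 → C_0 maps an edge to its endpoints' difference, ∂[p,q] = q − p. For instance
  ∂[v_3,v_4] = [v_4] − [v_3].
The 7×21 boundary matrix has rank 6 and Smith normal form diag(1,1,1,1,1,1).

The boundary map ∂_2: C_2 → C_1 acts by ∂[p,q,r] = [q,r] − [p,r] + [p,q]. For instance
  ∂[v_0,v_3,v_4] = [v_3,v_4] − [v_0,v_4] + [v_0,v_3],
  ∂[v_0,v_5,v_6] = [v_5,v_6] − [v_0,v_6] + [v_0,v_5].
The 21×14 boundary matrix has rank 13 and Smith normal form diag(1,1,1,1,1,1,1,1,1,1,1,1,1).

Reading off H_k = ker ∂_k / im ∂_{k+1}:

  H_0: rank C_0 − rank ∂_1 = 7 − 6 = 1, and the invariant factors of ∂_1 are all 1, so H_0 = Z.

H_0 ≅ Z.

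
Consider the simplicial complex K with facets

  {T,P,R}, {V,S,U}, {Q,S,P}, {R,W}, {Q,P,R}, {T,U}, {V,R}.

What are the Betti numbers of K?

b_0 = 1, b_1 = 2, b_2 = 0.

Take the total order P < Q < R < S < T < U < V < W on the vertex set. Then K (dimension 2) consists of the simplices:

  0-simplices (8): P, Q, R, S, T, U, V, W
  1-simplices (13): PQ, PR, PS, PT, QR, QS, RT, RV, RW, SU, SV, TU, UV
  2-simplices (4): PQR, PQS, PRT, SUV

so the chain groups are C_0 ≅ Z^8, C_1 ≅ Z^13, C_2 ≅ Z^4.

Boundary ∂_1: C_1 → C_0 is given by ∂[p,q] = [q] − [p].
As a 8×13 matrix over Z this has rank 7, with invariant factors (1,1,1,1,1,1,1).

The boundary map ∂_2: C_2 → C_1 sends each 2-simplex [p,q,r] to [q,r] − [p,r] + [p,q]. For instance
  ∂PRT = RT − PT + PR,
  ∂PQR = QR − PR + PQ.
This gives a 13×4 integer matrix of rank 4; reducing to Smith normal form yields diagonal entries (1,1,1,1).

From H_k ≅ ker(∂_k) / im(∂_{k+1}) we obtain:

  H_0: rank C_0 − rank ∂_1 = 8 − 7 = 1, and the invariant factors of ∂_1 are all 1, so H_0 ≅ Z.
  H_1: rank ker ∂_1 − rank ∂_2 = (13 − 7) − 4 = 2, and the invariant factors of ∂_2 are all 1, so H_1 ≅ Z^2.
  H_2: rank ker ∂_2 − rank ∂_3 = (4 − 4) − 0 = 0, and there is no ∂_3, so H_2 ≅ 0.

Hence the Betti numbers are b_0 = 1, b_1 = 2, b_2 = 0.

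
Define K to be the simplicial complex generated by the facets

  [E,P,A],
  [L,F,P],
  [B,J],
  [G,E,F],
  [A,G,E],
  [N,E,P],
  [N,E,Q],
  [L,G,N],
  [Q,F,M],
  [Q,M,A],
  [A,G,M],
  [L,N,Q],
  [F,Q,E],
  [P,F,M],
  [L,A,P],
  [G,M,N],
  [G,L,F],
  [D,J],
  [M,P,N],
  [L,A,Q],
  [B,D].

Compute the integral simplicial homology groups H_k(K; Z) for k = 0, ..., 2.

Order the vertices as A < B < D < E < F < G < J < L < M < N < P < Q. Listing each simplex with vertices in this order, K has dimension 2 with simplices:

  0-simplices (12): A, B, D, E, F, G, J, L, M, N, P, Q
  1-simplices (30): AE, AG, AL, AM, AP, AQ, BD, BJ, DJ, EF, EG, EN, EP, EQ, FG, FL, FM, FP, FQ, GL, GM, GN, LN, LP, LQ, MN, MP, MQ, NP, NQ
  2-simplices (18): AEG, AEP, AGM, ALP, ALQ, AMQ, EFG, EFQ, ENP, ENQ, FGL, FLP, FMP, FMQ, GLN, GMN, LNQ, MNP

so the chain groups are C_0 ≅ Z^12, C_1 ≅ Z^30, C_2 ≅ Z^18.

∂_1: C_1 → C_0 is given by ∂[p,q] = [q] − [p]. For instance
  ∂BD = D − B.
As a 12×30 matrix over Z this has rank 10, with invariant factors (1,1,1,1,1,1,1,1,1,1).

The boundary map ∂_2: C_2 → C_1 maps a triangle to the signed sum of its edges. For instance
  ∂AMQ = MQ − AQ + AM,
  ∂LNQ = NQ − LQ + LN.
The 30×18 boundary matrix has rank 17 and Smith normal form diag(1,1,1,1,1,1,1,1,1,1,1,1,1,1,1,1,1).

Computing H_k = (kernel of ∂_k) / (image of ∂_{k+1}):

  H_0: rank C_0 − rank ∂_1 = 12 − 10 = 2, and the invariant factors of ∂_1 are all 1, so H_0 ≅ Z^2.
  H_1: rank ker ∂_1 − rank ∂_2 = (30 − 10) − 17 = 3, and the invariant factors of ∂_2 are all 1, so H_1 ≅ Z^3.
  H_2: rank ker ∂_2 − rank ∂_3 = (18 − 17) − 0 = 1, and there is no ∂_3, so H_2 ≅ Z.

H_0 ≅ Z^2,  H_1 ≅ Z^3,  H_2 ≅ Z.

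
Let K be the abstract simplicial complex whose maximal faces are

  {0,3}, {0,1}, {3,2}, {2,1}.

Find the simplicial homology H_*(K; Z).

Order the vertices as 0 < 1 < 2 < 3. Listing each simplex with vertices in this order, K has dimension 1 with simplices:

  0-simplices (4): [0], [1], [2], [3]
  1-simplices (4): [0,1], [0,3], [1,2], [2,3]

Hence C_0 ≅ Z^4, C_1 ≅ Z^4.

Boundary ∂_1: C_1 → C_0 maps an edge to its endpoints' difference, ∂[p,q] = q − p.
The 4×4 boundary matrix has rank 3 and Smith normal form diag(1,1,1).

Now H_k = ker ∂_k / im ∂_{k+1}, so:

  H_0: rank C_0 − rank ∂_1 = 4 − 3 = 1, and the invariant factors of ∂_1 are all 1, so H_0 = Z.
  H_1: rank ker ∂_1 − rank ∂_2 = (4 − 3) − 0 = 1, and there is no ∂_2, so H_1 = Z.

H_0 ≅ Z,  H_1 ≅ Z.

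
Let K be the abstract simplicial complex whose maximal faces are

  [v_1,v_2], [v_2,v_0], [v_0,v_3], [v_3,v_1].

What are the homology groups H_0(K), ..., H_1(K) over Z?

H_0 ≅ Z,  H_1 ≅ Z.

We work with the vertex ordering v_0 < v_1 < v_2 < v_3. The simplices of K, each written with vertices in increasing order, are:

  0-simplices (4): [v_0], [v_1], [v_2], [v_3]
  1-simplices (4): [v_0,v_2], [v_0,v_3], [v_1,v_2], [v_1,v_3]

Hence C_0 ≅ Z^4, C_1 ≅ Z^4.

∂_1: C_1 → C_0 maps an edge to its endpoints' difference, ∂[p,q] = q − p. For instance
  ∂[v_1,v_2] = [v_2] − [v_1].
The resulting 4×4 matrix has rank 3, and its Smith normal form has invariant factors (1,1,1).

From H_k ≅ ker(∂_k) / im(∂_{k+1}) we obtain:

  H_0: rank C_0 − rank ∂_1 = 4 − 3 = 1, and the invariant factors of ∂_1 are all 1, so H_0 ≅ Z.
  H_1: rank ker ∂_1 − rank ∂_2 = (4 − 3) − 0 = 1, and there is no ∂_2, so H_1 ≅ Z.

As a check, the Euler characteristic is 4 − 4 = 0, which agrees with 1 − 1 = 0.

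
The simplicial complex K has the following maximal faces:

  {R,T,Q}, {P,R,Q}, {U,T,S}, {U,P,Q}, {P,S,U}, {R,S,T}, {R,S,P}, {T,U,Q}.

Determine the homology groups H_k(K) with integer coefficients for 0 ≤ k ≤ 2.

H_0 ≅ Z,  H_1 = 0,  H_2 ≅ Z.

Take the total order P < Q < R < S < T < U on the vertex set. Then K (dimension 2) consists of the simplices:

  0-simplices (6): P, Q, R, S, T, U
  1-simplices (12): PQ, PR, PS, PU, QR, QT, QU, RS, RT, ST, SU, TU
  2-simplices (8): PQR, PQU, PRS, PSU, QRT, QTU, RST, STU

Hence C_0 ≅ Z^6, C_1 ≅ Z^12, C_2 ≅ Z^8.

The boundary map ∂_1: C_1 → C_0 maps an edge to its endpoints' difference, ∂[p,q] = q − p. For instance
  ∂PR = R − P.
This gives a 6×12 integer matrix of rank 5; reducing to Smith normal form yields diagonal entries (1,1,1,1,1).

Boundary ∂_2: C_2 → C_1 acts by ∂[p,q,r] = [q,r] − [p,r] + [p,q]. For instance
  ∂RST = ST − RT + RS,
  ∂PRS = RS − PS + PR.
This gives a 12×8 integer matrix of rank 7; reducing to Smith normal form yields diagonal entries (1,1,1,1,1,1,1).

From H_k ≅ ker(∂_k) / im(∂_{k+1}) we obtain:

  H_0: rank C_0 − rank ∂_1 = 6 − 5 = 1, and the invariant factors of ∂_1 are all 1, so H_0 ≅ Z.
  H_1: rank ker ∂_1 − rank ∂_2 = (12 − 5) − 7 = 0, and the invariant factors of ∂_2 are all 1, so H_1 ≅ 0.
  H_2: rank ker ∂_2 − rank ∂_3 = (8 − 7) − 0 = 1, and there is no ∂_3, so H_2 ≅ Z.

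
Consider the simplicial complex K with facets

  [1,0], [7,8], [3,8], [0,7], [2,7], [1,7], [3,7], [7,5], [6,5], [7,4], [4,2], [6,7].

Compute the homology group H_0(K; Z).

Take the total order 0 < 1 < 2 < 3 < 4 < 5 < 6 < 7 < 8 on the vertex set. Then K (dimension 1) consists of the simplices:

  0-simplices (9): [0], [1], [2], [3], [4], [5], [6], [7], [8]
  1-simplices (12): [0,1], [0,7], [1,7], [2,4], [2,7], [3,7], [3,8], [4,7], [5,6], [5,7], [6,7], [7,8]

giving chain groups C_0 ≅ Z^9, C_1 ≅ Z^12.

Boundary ∂_1: C_1 → C_0 sends each edge [p,q] (with p < q) to q − p. For instance
  ∂[0,7] = [7] − [0].
This gives a 9×12 integer matrix of rank 8; reducing to Smith normal form yields diagonal entries (1,1,1,1,1,1,1,1).

From H_k ≅ ker(∂_k) / im(∂_{k+1}) we obtain:

  H_0: rank C_0 − rank ∂_1 = 9 − 8 = 1, and the invariant factors of ∂_1 are all 1, so H_0 ≅ Z.

(K is a triangulation of a wedge of 4 circles.)

H_0 = Z.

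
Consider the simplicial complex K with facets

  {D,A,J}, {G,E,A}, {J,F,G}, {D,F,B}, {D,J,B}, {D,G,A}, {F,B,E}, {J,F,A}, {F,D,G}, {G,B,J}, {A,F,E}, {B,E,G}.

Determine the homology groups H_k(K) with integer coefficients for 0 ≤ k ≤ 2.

H_0 = Z,  H_1 = Z/2,  H_2 = 0.

Fix the vertex order A < B < D < E < F < G < J and write every simplex with vertices in increasing order. Then dim K = 2 and the simplices of K are:

  0-simplices (7): A, B, D, E, F, G, J
  1-simplices (18): AD, AE, AF, AG, AJ, BD, BE, BF, BG, BJ, DF, DG, DJ, EF, EG, FG, FJ, GJ
  2-simplices (12): ADG, ADJ, AEF, AEG, AFJ, BDF, BDJ, BEF, BEG, BGJ, DFG, FGJ

so the chain groups are C_0 ≅ Z^7, C_1 ≅ Z^18, C_2 ≅ Z^12.

∂_1: C_1 → C_0 maps an edge to its endpoints' difference, ∂[p,q] = q − p. For instance
  ∂AJ = J − A.
The resulting 7×18 matrix has rank 6, and its Smith normal form has invariant factors (1,1,1,1,1,1).

∂_2: C_2 → C_1 maps a triangle to the signed sum of its edges. For instance
  ∂ADG = DG − AG + AD,
  ∂BDJ = DJ − BJ + BD.
As a 18×12 matrix over Z this has rank 12, with invariant factors (1,1,1,1,1,1,1,1,1,1,1,2).

Reading off H_k = ker ∂_k / im ∂_{k+1}:

  H_0: rank C_0 − rank ∂_1 = 7 − 6 = 1, and the invariant factors of ∂_1 are all 1, so H_0 = Z.
  H_1: rank ker ∂_1 − rank ∂_2 = (18 − 6) − 12 = 0, and ∂_2 has invariant factor 2 > 1, so H_1 = Z/2.
  H_2: rank ker ∂_2 − rank ∂_3 = (12 − 12) − 0 = 0, and there is no ∂_3, so H_2 = 0.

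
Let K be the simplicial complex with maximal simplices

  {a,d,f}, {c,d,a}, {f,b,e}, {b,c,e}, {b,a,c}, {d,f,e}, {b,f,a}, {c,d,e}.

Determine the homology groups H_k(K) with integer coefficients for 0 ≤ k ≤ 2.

H_0 = Z,  H_1 = 0,  H_2 = Z.

Take the total order a < b < c < d < e < f on the vertex set. Then K (dimension 2) consists of the simplices:

  0-simplices (6): a, b, c, d, e, f
  1-simplices (12): ab, ac, ad, af, bc, be, bf, cd, ce, de, df, ef
  2-simplices (8): abc, abf, acd, adf, bce, bef, cde, def

giving chain groups C_0 ≅ Z^6, C_1 ≅ Z^12, C_2 ≅ Z^8.

∂_1: C_1 → C_0 sends each edge [p,q] (with p < q) to q − p. For instance
  ∂af = f − a.
As a 6×12 matrix over Z this has rank 5, with invariant factors (1,1,1,1,1).

Boundary ∂_2: C_2 → C_1 sends each 2-simplex [p,q,r] to [q,r] − [p,r] + [p,q]. For instance
  ∂def = ef − df + de,
  ∂bef = ef − bf + be.
The 12×8 boundary matrix has rank 7 and Smith normal form diag(1,1,1,1,1,1,1).

From H_k ≅ ker(∂_k) / im(∂_{k+1}) we obtain:

  H_0: rank C_0 − rank ∂_1 = 6 − 5 = 1, and the invariant factors of ∂_1 are all 1, so H_0 ≅ Z.
  H_1: rank ker ∂_1 − rank ∂_2 = (12 − 5) − 7 = 0, and the invariant factors of ∂_2 are all 1, so H_1 ≅ 0.
  H_2: rank ker ∂_2 − rank ∂_3 = (8 − 7) − 0 = 1, and there is no ∂_3, so H_2 ≅ Z.

As a check, the Euler characteristic is 6 − 12 + 8 = 2, which agrees with 1 − 0 + 1 = 2.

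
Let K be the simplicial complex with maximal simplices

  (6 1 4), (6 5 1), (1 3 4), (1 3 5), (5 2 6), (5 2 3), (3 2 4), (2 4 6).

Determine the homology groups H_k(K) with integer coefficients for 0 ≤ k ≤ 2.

We work with the vertex ordering 1 < 2 < 3 < 4 < 5 < 6. The simplices of K, each written with vertices in increasing order, are:

  0-simplices (6): [1], [2], [3], [4], [5], [6]
  1-simplices (12): [1,3], [1,4], [1,5], [1,6], [2,3], [2,4], [2,5], [2,6], [3,4], [3,5], [4,6], [5,6]
  2-simplices (8): [1,3,4], [1,3,5], [1,4,6], [1,5,6], [2,3,4], [2,3,5], [2,4,6], [2,5,6]

Hence C_0 ≅ Z^6, C_1 ≅ Z^12, C_2 ≅ Z^8.

The boundary map ∂_1: C_1 → C_0 sends each edge [p,q] (with p < q) to q − p. For instance
  ∂[2,3] = [3] − [2].
The resulting 6×12 matrix has rank 5, and its Smith normal form has invariant factors (1,1,1,1,1).

The boundary map ∂_2: C_2 → C_1 sends each 2-simplex [p,q,r] to [q,r] − [p,r] + [p,q]. For instance
  ∂[2,3,5] = [3,5] − [2,5] + [2,3],
  ∂[1,3,4] = [3,4] − [1,4] + [1,3].
As a 12×8 matrix over Z this has rank 7, with invariant factors (1,1,1,1,1,1,1).

From H_k ≅ ker(∂_k) / im(∂_{k+1}) we obtain:

  H_0: rank C_0 − rank ∂_1 = 6 − 5 = 1, and the invariant factors of ∂_1 are all 1, so H_0 ≅ Z.
  H_1: rank ker ∂_1 − rank ∂_2 = (12 − 5) − 7 = 0, and the invariant factors of ∂_2 are all 1, so H_1 ≅ 0.
  H_2: rank ker ∂_2 − rank ∂_3 = (8 − 7) − 0 = 1, and there is no ∂_3, so H_2 ≅ Z.

(K is a triangulation of the 2-sphere S^2.)

H_0 ≅ Z,  H_1 = 0,  H_2 ≅ Z.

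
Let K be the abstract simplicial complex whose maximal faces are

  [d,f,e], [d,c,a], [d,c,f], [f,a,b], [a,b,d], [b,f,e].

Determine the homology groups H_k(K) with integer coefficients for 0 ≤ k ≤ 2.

Fix the vertex order a < b < c < d < e < f and write every simplex with vertices in increasing order. Then dim K = 2 and the simplices of K are:

  0-simplices (6): a, b, c, d, e, f
  1-simplices (12): ab, ac, ad, af, bd, be, bf, cd, cf, de, df, ef
  2-simplices (6): abd, abf, acd, bef, cdf, def

giving chain groups C_0 ≅ Z^6, C_1 ≅ Z^12, C_2 ≅ Z^6.

Boundary ∂_1: C_1 → C_0 is given by ∂[p,q] = [q] − [p]. For instance
  ∂af = f − a.
The resulting 6×12 matrix has rank 5, and its Smith normal form has invariant factors (1,1,1,1,1).

Boundary ∂_2: C_2 → C_1 maps a triangle to the signed sum of its edges. For instance
  ∂abd = bd − ad + ab,
  ∂cdf = df − cf + cd.
This gives a 12×6 integer matrix of rank 6; reducing to Smith normal form yields diagonal entries (1,1,1,1,1,1).

Reading off H_k = ker ∂_k / im ∂_{k+1}:

  H_0: rank C_0 − rank ∂_1 = 6 − 5 = 1, and the invariant factors of ∂_1 are all 1, so H_0 = Z.
  H_1: rank ker ∂_1 − rank ∂_2 = (12 − 5) − 6 = 1, and the invariant factors of ∂_2 are all 1, so H_1 = Z.
  H_2: rank ker ∂_2 − rank ∂_3 = (6 − 6) − 0 = 0, and there is no ∂_3, so H_2 = 0.

(K is a triangulation of the cylinder S^1 x I.)

H_0 ≅ Z,  H_1 ≅ Z,  H_2 = 0.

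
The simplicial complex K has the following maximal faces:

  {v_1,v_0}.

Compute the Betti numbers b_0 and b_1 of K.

K has 2 vertices, 1 edge.
rank ∂_0 = 0, rank ∂_1 = 1 ⇒ b_0 = 2 − 0 − 1 = 1; all invariant factors of ∂_1 are 1 so no torsion. So H_0 ≅ Z.
rank ∂_1 = 1, rank ∂_2 = 0 ⇒ b_1 = 1 − 1 − 0 = 0. So H_1 ≅ 0.

b_0 = 1, b_1 = 0.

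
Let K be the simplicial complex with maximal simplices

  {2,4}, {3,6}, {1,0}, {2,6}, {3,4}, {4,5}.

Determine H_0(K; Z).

H_0 = Z^2.

Fix the vertex order 0 < 1 < 2 < 3 < 4 < 5 < 6 and write every simplex with vertices in increasing order. Then dim K = 1 and the simplices of K are:

  0-simplices (7): [0], [1], [2], [3], [4], [5], [6]
  1-simplices (6): [0,1], [2,4], [2,6], [3,4], [3,6], [4,5]

Hence C_0 ≅ Z^7, C_1 ≅ Z^6.

Boundary ∂_1: C_1 → C_0 maps an edge to its endpoints' difference, ∂[p,q] = q − p.
This gives a 7×6 integer matrix of rank 5; reducing to Smith normal form yields diagonal entries (1,1,1,1,1).

Now H_k = ker ∂_k / im ∂_{k+1}, so:

  H_0: rank C_0 − rank ∂_1 = 7 − 5 = 2, and the invariant factors of ∂_1 are all 1, so H_0 ≅ Z^2.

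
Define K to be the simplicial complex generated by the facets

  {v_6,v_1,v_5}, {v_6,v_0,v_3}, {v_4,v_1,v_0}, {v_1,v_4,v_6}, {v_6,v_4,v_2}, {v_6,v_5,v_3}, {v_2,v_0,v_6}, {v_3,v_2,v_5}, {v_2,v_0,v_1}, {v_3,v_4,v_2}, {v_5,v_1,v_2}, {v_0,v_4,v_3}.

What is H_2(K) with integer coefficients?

H_2 ≅ 0.

K has 7 vertices, 18 edges, 12 triangles.
rank ∂_2 = 12, rank ∂_3 = 0 ⇒ b_2 = 12 − 12 − 0 = 0. So H_2 ≅ 0.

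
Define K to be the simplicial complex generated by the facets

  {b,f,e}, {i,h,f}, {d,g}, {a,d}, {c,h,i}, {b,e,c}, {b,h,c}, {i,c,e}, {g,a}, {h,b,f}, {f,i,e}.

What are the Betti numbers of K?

b_0 = 2, b_1 = 1, b_2 = 1.

K has 9 vertices, 15 edges, 8 triangles.
rank ∂_0 = 0, rank ∂_1 = 7 ⇒ b_0 = 9 − 0 − 7 = 2; all invariant factors of ∂_1 are 1 so no torsion. So H_0 ≅ Z^2.
rank ∂_1 = 7, rank ∂_2 = 7 ⇒ b_1 = 15 − 7 − 7 = 1; all invariant factors of ∂_2 are 1 so no torsion. So H_1 ≅ Z.
rank ∂_2 = 7, rank ∂_3 = 0 ⇒ b_2 = 8 − 7 − 0 = 1. So H_2 ≅ Z.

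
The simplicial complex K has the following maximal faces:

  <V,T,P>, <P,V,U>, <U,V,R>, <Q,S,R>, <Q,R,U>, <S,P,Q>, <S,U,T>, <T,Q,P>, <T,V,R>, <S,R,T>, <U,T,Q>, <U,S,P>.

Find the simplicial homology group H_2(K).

H_2 ≅ 0.

K has 7 vertices, 18 edges, 12 triangles.
rank ∂_2 = 12, rank ∂_3 = 0 ⇒ b_2 = 12 − 12 − 0 = 0. So H_2 ≅ 0.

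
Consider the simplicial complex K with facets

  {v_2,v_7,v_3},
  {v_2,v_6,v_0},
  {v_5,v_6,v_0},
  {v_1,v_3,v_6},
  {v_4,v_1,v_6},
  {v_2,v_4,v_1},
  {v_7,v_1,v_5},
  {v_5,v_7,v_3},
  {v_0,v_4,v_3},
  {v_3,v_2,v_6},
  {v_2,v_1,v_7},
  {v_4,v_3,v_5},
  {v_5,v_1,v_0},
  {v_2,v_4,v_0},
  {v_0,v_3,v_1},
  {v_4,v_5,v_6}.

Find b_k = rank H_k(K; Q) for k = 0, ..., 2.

Fix the vertex order v_0 < v_1 < v_2 < v_3 < v_4 < v_5 < v_6 < v_7 and write every simplex with vertices in increasing order. Then dim K = 2 and the simplices of K are:

  0-simplices (8): [v_0], [v_1], [v_2], [v_3], [v_4], [v_5], [v_6], [v_7]
  1-simplices (24): (24 of them)
  2-simplices (16): (16 of them)

giving chain groups C_0 ≅ Z^8, C_1 ≅ Z^24, C_2 ≅ Z^16.

The boundary map ∂_1: C_1 → C_0 maps an edge to its endpoints' difference, ∂[p,q] = q − p. For instance
  ∂[v_1,v_2] = [v_2] − [v_1].
The 8×24 boundary matrix has rank 7 and Smith normal form diag(1,1,1,1,1,1,1).

The boundary map ∂_2: C_2 → C_1 maps a triangle to the signed sum of its edges. For instance
  ∂[v_0,v_1,v_3] = [v_1,v_3] − [v_0,v_3] + [v_0,v_1],
  ∂[v_0,v_2,v_6] = [v_2,v_6] − [v_0,v_6] + [v_0,v_2].
This gives a 24×16 integer matrix of rank 15; reducing to Smith normal form yields diagonal entries (1,1,1,1,1,1,1,1,1,1,1,1,1,1,1).

Computing H_k = (kernel of ∂_k) / (image of ∂_{k+1}):

  H_0: rank C_0 − rank ∂_1 = 8 − 7 = 1, and the invariant factors of ∂_1 are all 1, so H_0 ≅ Z.
  H_1: rank ker ∂_1 − rank ∂_2 = (24 − 7) − 15 = 2, and the invariant factors of ∂_2 are all 1, so H_1 ≅ Z^2.
  H_2: rank ker ∂_2 − rank ∂_3 = (16 − 15) − 0 = 1, and there is no ∂_3, so H_2 ≅ Z.

As a check, the Euler characteristic is 8 − 24 + 16 = 0, which agrees with 1 − 2 + 1 = 0.

Hence the Betti numbers are b_0 = 1, b_1 = 2, b_2 = 1.

b_0 = 1, b_1 = 2, b_2 = 1.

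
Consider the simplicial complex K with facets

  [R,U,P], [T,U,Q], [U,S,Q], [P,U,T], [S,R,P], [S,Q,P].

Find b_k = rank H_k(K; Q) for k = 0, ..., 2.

b_0 = 1, b_1 = 1, b_2 = 0.

Take the total order P < Q < R < S < T < U on the vertex set. Then K (dimension 2) consists of the simplices:

  0-simplices (6): P, Q, R, S, T, U
  1-simplices (12): PQ, PR, PS, PT, PU, QS, QT, QU, RS, RU, SU, TU
  2-simplices (6): PQS, PRS, PRU, PTU, QSU, QTU

giving chain groups C_0 ≅ Z^6, C_1 ≅ Z^12, C_2 ≅ Z^6.

∂_1: C_1 → C_0 maps an edge to its endpoints' difference, ∂[p,q] = q − p.
This gives a 6×12 integer matrix of rank 5; reducing to Smith normal form yields diagonal entries (1,1,1,1,1).

The boundary map ∂_2: C_2 → C_1 maps a triangle to the signed sum of its edges. For instance
  ∂PTU = TU − PU + PT,
  ∂PRU = RU − PU + PR.
This gives a 12×6 integer matrix of rank 6; reducing to Smith normal form yields diagonal entries (1,1,1,1,1,1).

From H_k ≅ ker(∂_k) / im(∂_{k+1}) we obtain:

  H_0: rank C_0 − rank ∂_1 = 6 − 5 = 1, and the invariant factors of ∂_1 are all 1, so H_0 ≅ Z.
  H_1: rank ker ∂_1 − rank ∂_2 = (12 − 5) − 6 = 1, and the invariant factors of ∂_2 are all 1, so H_1 ≅ Z.
  H_2: rank ker ∂_2 − rank ∂_3 = (6 − 6) − 0 = 0, and there is no ∂_3, so H_2 ≅ 0.

Hence the Betti numbers are b_0 = 1, b_1 = 1, b_2 = 0.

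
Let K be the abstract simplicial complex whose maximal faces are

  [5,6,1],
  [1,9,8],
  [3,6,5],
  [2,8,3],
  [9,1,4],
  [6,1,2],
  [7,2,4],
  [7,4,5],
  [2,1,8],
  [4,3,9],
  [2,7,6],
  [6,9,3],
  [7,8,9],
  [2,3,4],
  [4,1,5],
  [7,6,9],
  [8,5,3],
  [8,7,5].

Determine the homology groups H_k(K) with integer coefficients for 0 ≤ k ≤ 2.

We work with the vertex ordering 1 < 2 < 3 < 4 < 5 < 6 < 7 < 8 < 9. The simplices of K, each written with vertices in increasing order, are:

  0-simplices (9): [1], [2], [3], [4], [5], [6], [7], [8], [9]
  1-simplices (27): (27 of them)
  2-simplices (18): [1,2,6], [1,2,8], [1,4,5], [1,4,9], [1,5,6], [1,8,9], [2,3,4], [2,3,8], [2,4,7], [2,6,7], [3,4,9], [3,5,6], [3,5,8], [3,6,9], [4,5,7], [5,7,8], [6,7,9], [7,8,9]

Hence C_0 ≅ Z^9, C_1 ≅ Z^27, C_2 ≅ Z^18.

Boundary ∂_1: C_1 → C_0 sends each edge [p,q] (with p < q) to q − p. For instance
  ∂[4,9] = [9] − [4].
The 9×27 boundary matrix has rank 8 and Smith normal form diag(1,1,1,1,1,1,1,1).

Boundary ∂_2: C_2 → C_1 acts by ∂[p,q,r] = [q,r] − [p,r] + [p,q]. For instance
  ∂[4,5,7] = [5,7] − [4,7] + [4,5],
  ∂[3,5,8] = [5,8] − [3,8] + [3,5].
The 27×18 boundary matrix has rank 17 and Smith normal form diag(1,1,1,1,1,1,1,1,1,1,1,1,1,1,1,1,1).

Computing H_k = (kernel of ∂_k) / (image of ∂_{k+1}):

  H_0: rank C_0 − rank ∂_1 = 9 − 8 = 1, and the invariant factors of ∂_1 are all 1, so H_0 = Z.
  H_1: rank ker ∂_1 − rank ∂_2 = (27 − 8) − 17 = 2, and the invariant factors of ∂_2 are all 1, so H_1 = Z^2.
  H_2: rank ker ∂_2 − rank ∂_3 = (18 − 17) − 0 = 1, and there is no ∂_3, so H_2 = Z.

H_0 ≅ Z,  H_1 ≅ Z^2,  H_2 ≅ Z.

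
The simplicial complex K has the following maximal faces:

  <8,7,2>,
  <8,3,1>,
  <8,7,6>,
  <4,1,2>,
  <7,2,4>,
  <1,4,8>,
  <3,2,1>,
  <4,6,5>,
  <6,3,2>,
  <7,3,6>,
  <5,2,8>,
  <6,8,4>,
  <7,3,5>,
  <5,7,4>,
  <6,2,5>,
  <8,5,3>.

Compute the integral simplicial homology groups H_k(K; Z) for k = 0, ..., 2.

Order the vertices as 1 < 2 < 3 < 4 < 5 < 6 < 7 < 8. Listing each simplex with vertices in this order, K has dimension 2 with simplices:

  0-simplices (8): [1], [2], [3], [4], [5], [6], [7], [8]
  1-simplices (24): (24 of them)
  2-simplices (16): [1,2,3], [1,2,4], [1,3,8], [1,4,8], [2,3,6], [2,4,7], [2,5,6], [2,5,8], [2,7,8], [3,5,7], [3,5,8], [3,6,7], [4,5,6], [4,5,7], [4,6,8], [6,7,8]

giving chain groups C_0 ≅ Z^8, C_1 ≅ Z^24, C_2 ≅ Z^16.

∂_1: C_1 → C_0 maps an edge to its endpoints' difference, ∂[p,q] = q − p. For instance
  ∂[3,6] = [6] − [3].
As a 8×24 matrix over Z this has rank 7, with invariant factors (1,1,1,1,1,1,1).

Boundary ∂_2: C_2 → C_1 maps a triangle to the signed sum of its edges. For instance
  ∂[2,5,6] = [5,6] − [2,6] + [2,5],
  ∂[1,4,8] = [4,8] − [1,8] + [1,4].
This gives a 24×16 integer matrix of rank 15; reducing to Smith normal form yields diagonal entries (1,1,1,1,1,1,1,1,1,1,1,1,1,1,1).

From H_k ≅ ker(∂_k) / im(∂_{k+1}) we obtain:

  H_0: rank C_0 − rank ∂_1 = 8 − 7 = 1, and the invariant factors of ∂_1 are all 1, so H_0 = Z.
  H_1: rank ker ∂_1 − rank ∂_2 = (24 − 7) − 15 = 2, and the invariant factors of ∂_2 are all 1, so H_1 = Z^2.
  H_2: rank ker ∂_2 − rank ∂_3 = (16 − 15) − 0 = 1, and there is no ∂_3, so H_2 = Z.

H_0 ≅ Z,  H_1 ≅ Z^2,  H_2 ≅ Z.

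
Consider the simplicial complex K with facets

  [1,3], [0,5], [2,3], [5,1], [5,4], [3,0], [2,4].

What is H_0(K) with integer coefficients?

H_0 ≅ Z.

We work with the vertex ordering 0 < 1 < 2 < 3 < 4 < 5. The simplices of K, each written with vertices in increasing order, are:

  0-simplices (6): [0], [1], [2], [3], [4], [5]
  1-simplices (7): [0,3], [0,5], [1,3], [1,5], [2,3], [2,4], [4,5]

giving chain groups C_0 ≅ Z^6, C_1 ≅ Z^7.

∂_1: C_1 → C_0 maps an edge to its endpoints' difference, ∂[p,q] = q − p. For instance
  ∂[1,5] = [5] − [1].
This gives a 6×7 integer matrix of rank 5; reducing to Smith normal form yields diagonal entries (1,1,1,1,1).

Reading off H_k = ker ∂_k / im ∂_{k+1}:

  H_0: rank C_0 − rank ∂_1 = 6 − 5 = 1, and the invariant factors of ∂_1 are all 1, so H_0 ≅ Z.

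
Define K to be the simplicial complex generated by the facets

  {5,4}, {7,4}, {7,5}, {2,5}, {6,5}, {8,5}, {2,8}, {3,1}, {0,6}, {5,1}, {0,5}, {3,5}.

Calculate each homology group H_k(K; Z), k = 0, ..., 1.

H_0 = Z,  H_1 = Z^4.

Take the total order 0 < 1 < 2 < 3 < 4 < 5 < 6 < 7 < 8 on the vertex set. Then K (dimension 1) consists of the simplices:

  0-simplices (9): [0], [1], [2], [3], [4], [5], [6], [7], [8]
  1-simplices (12): [0,5], [0,6], [1,3], [1,5], [2,5], [2,8], [3,5], [4,5], [4,7], [5,6], [5,7], [5,8]

so the chain groups are C_0 ≅ Z^9, C_1 ≅ Z^12.

∂_1: C_1 → C_0 is given by ∂[p,q] = [q] − [p]. For instance
  ∂[4,7] = [7] − [4].
This gives a 9×12 integer matrix of rank 8; reducing to Smith normal form yields diagonal entries (1,1,1,1,1,1,1,1).

From H_k ≅ ker(∂_k) / im(∂_{k+1}) we obtain:

  H_0: rank C_0 − rank ∂_1 = 9 − 8 = 1, and the invariant factors of ∂_1 are all 1, so H_0 = Z.
  H_1: rank ker ∂_1 − rank ∂_2 = (12 − 8) − 0 = 4, and there is no ∂_2, so H_1 = Z^4.

As a check, the Euler characteristic is 9 − 12 = -3, which agrees with 1 − 4 = -3.
(K is a triangulation of a wedge of 4 circles.)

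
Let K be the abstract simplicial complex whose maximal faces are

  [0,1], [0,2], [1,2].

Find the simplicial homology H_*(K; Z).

Order the vertices as 0 < 1 < 2. Listing each simplex with vertices in this order, K has dimension 1 with simplices:

  0-simplices (3): [0], [1], [2]
  1-simplices (3): [0,1], [0,2], [1,2]

so the chain groups are C_0 ≅ Z^3, C_1 ≅ Z^3.

The boundary map ∂_1: C_1 → C_0 sends each edge [p,q] (with p < q) to q − p.
As a 3×3 matrix over Z this has rank 2, with invariant factors (1,1).

Computing H_k = (kernel of ∂_k) / (image of ∂_{k+1}):

  H_0: rank C_0 − rank ∂_1 = 3 − 2 = 1, and the invariant factors of ∂_1 are all 1, so H_0 = Z.
  H_1: rank ker ∂_1 − rank ∂_2 = (3 − 2) − 0 = 1, and there is no ∂_2, so H_1 = Z.

As a check, the Euler characteristic is 3 − 3 = 0, which agrees with 1 − 1 = 0.
(K is a triangulation of the circle S^1.)

H_0 = Z,  H_1 = Z.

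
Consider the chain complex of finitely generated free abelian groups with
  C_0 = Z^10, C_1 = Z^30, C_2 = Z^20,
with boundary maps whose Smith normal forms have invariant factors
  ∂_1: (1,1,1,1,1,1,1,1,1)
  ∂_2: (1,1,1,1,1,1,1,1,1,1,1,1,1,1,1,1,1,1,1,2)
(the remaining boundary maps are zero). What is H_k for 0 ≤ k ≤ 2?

H_0: b_0 = 10 − 0 − 9 = 1; torsion from ∂_1 factors > 1: none. So H_0 ≅ Z.
H_1: b_1 = 30 − 9 − 20 = 1; torsion from ∂_2 factors > 1: [2]. So H_1 ≅ Z × Z/2.
H_2: b_2 = 20 − 20 − 0 = 0; torsion from ∂_3 factors > 1: none. So H_2 ≅ 0.

H_0 ≅ Z,  H_1 ≅ Z × Z/2,  H_2 = 0.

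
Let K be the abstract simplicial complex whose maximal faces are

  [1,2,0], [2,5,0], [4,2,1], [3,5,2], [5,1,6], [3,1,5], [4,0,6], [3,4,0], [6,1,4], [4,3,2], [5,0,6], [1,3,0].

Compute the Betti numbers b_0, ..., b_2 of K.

b_0 = 1, b_1 = 0, b_2 = 0.

Fix the vertex order 0 < 1 < 2 < 3 < 4 < 5 < 6 and write every simplex with vertices in increasing order. Then dim K = 2 and the simplices of K are:

  0-simplices (7): [0], [1], [2], [3], [4], [5], [6]
  1-simplices (18): [0,1], [0,2], [0,3], [0,4], [0,5], [0,6], [1,2], [1,3], [1,4], [1,5], [1,6], [2,3], [2,4], [2,5], [3,4], [3,5], [4,6], [5,6]
  2-simplices (12): [0,1,2], [0,1,3], [0,2,5], [0,3,4], [0,4,6], [0,5,6], [1,2,4], [1,3,5], [1,4,6], [1,5,6], [2,3,4], [2,3,5]

so the chain groups are C_0 ≅ Z^7, C_1 ≅ Z^18, C_2 ≅ Z^12.

The boundary map ∂_1: C_1 → C_0 maps an edge to its endpoints' difference, ∂[p,q] = q − p. For instance
  ∂[1,3] = [3] − [1].
This gives a 7×18 integer matrix of rank 6; reducing to Smith normal form yields diagonal entries (1,1,1,1,1,1).

The boundary map ∂_2: C_2 → C_1 maps a triangle to the signed sum of its edges. For instance
  ∂[0,2,5] = [2,5] − [0,5] + [0,2],
  ∂[2,3,5] = [3,5] − [2,5] + [2,3].
As a 18×12 matrix over Z this has rank 12, with invariant factors (1,1,1,1,1,1,1,1,1,1,1,2).

From H_k ≅ ker(∂_k) / im(∂_{k+1}) we obtain:

  H_0: rank C_0 − rank ∂_1 = 7 − 6 = 1, and the invariant factors of ∂_1 are all 1, so H_0 ≅ Z.
  H_1: rank ker ∂_1 − rank ∂_2 = (18 − 6) − 12 = 0, and ∂_2 has invariant factor 2 > 1, so H_1 ≅ Z/2.
  H_2: rank ker ∂_2 − rank ∂_3 = (12 − 12) − 0 = 0, and there is no ∂_3, so H_2 ≅ 0.

(K is a triangulation of the real projective plane RP^2.)

Hence the Betti numbers are b_0 = 1, b_1 = 0, b_2 = 0.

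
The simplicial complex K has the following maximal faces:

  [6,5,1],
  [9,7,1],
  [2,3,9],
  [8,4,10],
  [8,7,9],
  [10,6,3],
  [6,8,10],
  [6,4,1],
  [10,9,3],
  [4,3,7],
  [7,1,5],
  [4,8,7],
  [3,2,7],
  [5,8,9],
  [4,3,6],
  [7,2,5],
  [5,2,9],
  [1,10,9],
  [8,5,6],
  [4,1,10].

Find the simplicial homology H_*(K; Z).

K has 10 vertices, 30 edges, 20 triangles.
rank ∂_0 = 0, rank ∂_1 = 9 ⇒ b_0 = 10 − 0 − 9 = 1; all invariant factors of ∂_1 are 1 so no torsion. So H_0 ≅ Z.
rank ∂_1 = 9, rank ∂_2 = 20 ⇒ b_1 = 30 − 9 − 20 = 1; ∂_2 has invariant factor(s) [2] giving torsion. So H_1 ≅ Z ⊕ Z/2.
rank ∂_2 = 20, rank ∂_3 = 0 ⇒ b_2 = 20 − 20 − 0 = 0. So H_2 ≅ 0.

H_0 = Z,  H_1 = Z ⊕ Z/2,  H_2 = 0.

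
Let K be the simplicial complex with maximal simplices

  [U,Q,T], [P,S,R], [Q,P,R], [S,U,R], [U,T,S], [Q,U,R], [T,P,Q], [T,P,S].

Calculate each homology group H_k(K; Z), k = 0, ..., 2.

Fix the vertex order P < Q < R < S < T < U and write every simplex with vertices in increasing order. Then dim K = 2 and the simplices of K are:

  0-simplices (6): P, Q, R, S, T, U
  1-simplices (12): PQ, PR, PS, PT, QR, QT, QU, RS, RU, ST, SU, TU
  2-simplices (8): PQR, PQT, PRS, PST, QRU, QTU, RSU, STU

giving chain groups C_0 ≅ Z^6, C_1 ≅ Z^12, C_2 ≅ Z^8.

Boundary ∂_1: C_1 → C_0 maps an edge to its endpoints' difference, ∂[p,q] = q − p.
This gives a 6×12 integer matrix of rank 5; reducing to Smith normal form yields diagonal entries (1,1,1,1,1).

∂_2: C_2 → C_1 sends each 2-simplex [p,q,r] to [q,r] − [p,r] + [p,q]. For instance
  ∂PST = ST − PT + PS,
  ∂PRS = RS − PS + PR.
This gives a 12×8 integer matrix of rank 7; reducing to Smith normal form yields diagonal entries (1,1,1,1,1,1,1).

From H_k ≅ ker(∂_k) / im(∂_{k+1}) we obtain:

  H_0: rank C_0 − rank ∂_1 = 6 − 5 = 1, and the invariant factors of ∂_1 are all 1, so H_0 = Z.
  H_1: rank ker ∂_1 − rank ∂_2 = (12 − 5) − 7 = 0, and the invariant factors of ∂_2 are all 1, so H_1 = 0.
  H_2: rank ker ∂_2 − rank ∂_3 = (8 − 7) − 0 = 1, and there is no ∂_3, so H_2 = Z.

As a check, the Euler characteristic is 6 − 12 + 8 = 2, which agrees with 1 − 0 + 1 = 2.

H_0 ≅ Z,  H_1 = 0,  H_2 ≅ Z.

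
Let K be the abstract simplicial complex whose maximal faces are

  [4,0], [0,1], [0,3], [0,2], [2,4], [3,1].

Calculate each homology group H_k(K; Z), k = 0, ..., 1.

Take the total order 0 < 1 < 2 < 3 < 4 on the vertex set. Then K (dimension 1) consists of the simplices:

  0-simplices (5): [0], [1], [2], [3], [4]
  1-simplices (6): [0,1], [0,2], [0,3], [0,4], [1,3], [2,4]

so the chain groups are C_0 ≅ Z^5, C_1 ≅ Z^6.

Boundary ∂_1: C_1 → C_0 maps an edge to its endpoints' difference, ∂[p,q] = q − p.
The 5×6 boundary matrix has rank 4 and Smith normal form diag(1,1,1,1).

From H_k ≅ ker(∂_k) / im(∂_{k+1}) we obtain:

  H_0: rank C_0 − rank ∂_1 = 5 − 4 = 1, and the invariant factors of ∂_1 are all 1, so H_0 = Z.
  H_1: rank ker ∂_1 − rank ∂_2 = (6 − 4) − 0 = 2, and there is no ∂_2, so H_1 = Z^2.

(K is a triangulation of a wedge of 2 circles.)

H_0 ≅ Z,  H_1 ≅ Z^2.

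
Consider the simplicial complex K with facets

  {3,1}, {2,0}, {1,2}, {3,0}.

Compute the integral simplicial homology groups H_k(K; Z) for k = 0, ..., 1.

H_0 = Z,  H_1 = Z.

K has 4 vertices, 4 edges.
rank ∂_0 = 0, rank ∂_1 = 3 ⇒ b_0 = 4 − 0 − 3 = 1; all invariant factors of ∂_1 are 1 so no torsion. So H_0 ≅ Z.
rank ∂_1 = 3, rank ∂_2 = 0 ⇒ b_1 = 4 − 3 − 0 = 1. So H_1 ≅ Z.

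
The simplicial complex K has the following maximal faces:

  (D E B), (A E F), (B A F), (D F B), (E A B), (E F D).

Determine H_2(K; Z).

K has 5 vertices, 9 edges, 6 triangles.
rank ∂_2 = 5, rank ∂_3 = 0 ⇒ b_2 = 6 − 5 − 0 = 1. So H_2 = Z.

H_2 = Z.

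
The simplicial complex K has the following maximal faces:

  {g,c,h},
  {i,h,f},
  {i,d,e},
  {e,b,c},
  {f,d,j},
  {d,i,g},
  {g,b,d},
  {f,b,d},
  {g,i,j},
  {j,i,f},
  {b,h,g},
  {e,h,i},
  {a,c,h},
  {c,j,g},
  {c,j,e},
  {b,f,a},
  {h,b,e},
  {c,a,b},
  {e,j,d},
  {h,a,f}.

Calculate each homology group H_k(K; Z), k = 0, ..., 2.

Take the total order a < b < c < d < e < f < g < h < i < j on the vertex set. Then K (dimension 2) consists of the simplices:

  0-simplices (10): a, b, c, d, e, f, g, h, i, j
  1-simplices (30): ab, ac, af, ah, bc, bd, be, bf, bg, bh, ce, cg, ch, cj, de, df, dg, di, dj, eh, ei, ej, fh, fi, fj, gh, gi, gj, hi, ij
  2-simplices (20): abc, abf, ach, afh, bce, bdf, bdg, beh, bgh, cej, cgh, cgj, dei, dej, dfj, dgi, ehi, fhi, fij, gij

so the chain groups are C_0 ≅ Z^10, C_1 ≅ Z^30, C_2 ≅ Z^20.

Boundary ∂_1: C_1 → C_0 is given by ∂[p,q] = [q] − [p]. For instance
  ∂df = f − d.
The resulting 10×30 matrix has rank 9, and its Smith normal form has invariant factors (1,1,1,1,1,1,1,1,1).

The boundary map ∂_2: C_2 → C_1 sends each 2-simplex [p,q,r] to [q,r] − [p,r] + [p,q]. For instance
  ∂ehi = hi − ei + eh,
  ∂dgi = gi − di + dg.
As a 30×20 matrix over Z this has rank 20, with invariant factors (1,1,1,1,1,1,1,1,1,1,1,1,1,1,1,1,1,1,1,2).

From H_k ≅ ker(∂_k) / im(∂_{k+1}) we obtain:

  H_0: rank C_0 − rank ∂_1 = 10 − 9 = 1, and the invariant factors of ∂_1 are all 1, so H_0 ≅ Z.
  H_1: rank ker ∂_1 − rank ∂_2 = (30 − 9) − 20 = 1, and ∂_2 has invariant factor 2 > 1, so H_1 ≅ Z × Z/2.
  H_2: rank ker ∂_2 − rank ∂_3 = (20 − 20) − 0 = 0, and there is no ∂_3, so H_2 ≅ 0.

H_0 = Z,  H_1 = Z × Z/2,  H_2 = 0.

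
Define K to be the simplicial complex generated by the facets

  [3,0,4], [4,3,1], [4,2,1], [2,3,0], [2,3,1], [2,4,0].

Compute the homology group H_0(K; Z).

H_0 = Z.

We work with the vertex ordering 0 < 1 < 2 < 3 < 4. The simplices of K, each written with vertices in increasing order, are:

  0-simplices (5): [0], [1], [2], [3], [4]
  1-simplices (9): [0,2], [0,3], [0,4], [1,2], [1,3], [1,4], [2,3], [2,4], [3,4]
  2-simplices (6): [0,2,3], [0,2,4], [0,3,4], [1,2,3], [1,2,4], [1,3,4]

Hence C_0 ≅ Z^5, C_1 ≅ Z^9, C_2 ≅ Z^6.

∂_1: C_1 → C_0 maps an edge to its endpoints' difference, ∂[p,q] = q − p.
As a 5×9 matrix over Z this has rank 4, with invariant factors (1,1,1,1).

Boundary ∂_2: C_2 → C_1 sends each 2-simplex [p,q,r] to [q,r] − [p,r] + [p,q]. For instance
  ∂[1,3,4] = [3,4] − [1,4] + [1,3],
  ∂[1,2,4] = [2,4] − [1,4] + [1,2].
As a 9×6 matrix over Z this has rank 5, with invariant factors (1,1,1,1,1).

Computing H_k = (kernel of ∂_k) / (image of ∂_{k+1}):

  H_0: rank C_0 − rank ∂_1 = 5 − 4 = 1, and the invariant factors of ∂_1 are all 1, so H_0 = Z.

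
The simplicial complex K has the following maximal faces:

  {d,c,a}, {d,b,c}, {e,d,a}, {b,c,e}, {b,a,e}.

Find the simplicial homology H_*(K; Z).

H_0 ≅ Z,  H_1 ≅ Z,  H_2 = 0.

K has 5 vertices, 10 edges, 5 triangles.
rank ∂_0 = 0, rank ∂_1 = 4 ⇒ b_0 = 5 − 0 − 4 = 1; all invariant factors of ∂_1 are 1 so no torsion. So H_0 = Z.
rank ∂_1 = 4, rank ∂_2 = 5 ⇒ b_1 = 10 − 4 − 5 = 1; all invariant factors of ∂_2 are 1 so no torsion. So H_1 = Z.
rank ∂_2 = 5, rank ∂_3 = 0 ⇒ b_2 = 5 − 5 − 0 = 0. So H_2 = 0.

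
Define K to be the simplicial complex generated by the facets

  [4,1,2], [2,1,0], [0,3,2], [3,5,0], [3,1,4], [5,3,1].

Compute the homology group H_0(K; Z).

H_0 ≅ Z.

Take the total order 0 < 1 < 2 < 3 < 4 < 5 on the vertex set. Then K (dimension 2) consists of the simplices:

  0-simplices (6): [0], [1], [2], [3], [4], [5]
  1-simplices (12): [0,1], [0,2], [0,3], [0,5], [1,2], [1,3], [1,4], [1,5], [2,3], [2,4], [3,4], [3,5]
  2-simplices (6): [0,1,2], [0,2,3], [0,3,5], [1,2,4], [1,3,4], [1,3,5]

so the chain groups are C_0 ≅ Z^6, C_1 ≅ Z^12, C_2 ≅ Z^6.

Boundary ∂_1: C_1 → C_0 maps an edge to its endpoints' difference, ∂[p,q] = q − p.
This gives a 6×12 integer matrix of rank 5; reducing to Smith normal form yields diagonal entries (1,1,1,1,1).

Boundary ∂_2: C_2 → C_1 acts by ∂[p,q,r] = [q,r] − [p,r] + [p,q]. For instance
  ∂[1,3,5] = [3,5] − [1,5] + [1,3],
  ∂[0,3,5] = [3,5] − [0,5] + [0,3].
As a 12×6 matrix over Z this has rank 6, with invariant factors (1,1,1,1,1,1).

From H_k ≅ ker(∂_k) / im(∂_{k+1}) we obtain:

  H_0: rank C_0 − rank ∂_1 = 6 − 5 = 1, and the invariant factors of ∂_1 are all 1, so H_0 = Z.

(K is a triangulation of the cylinder S^1 x I.)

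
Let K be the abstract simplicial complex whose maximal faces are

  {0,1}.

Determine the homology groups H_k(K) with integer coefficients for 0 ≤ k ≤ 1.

H_0 ≅ Z,  H_1 = 0.

We work with the vertex ordering 0 < 1. The simplices of K, each written with vertices in increasing order, are:

  0-simplices (2): [0], [1]
  1-simplices (1): [0,1]

so the chain groups are C_0 ≅ Z^2, C_1 ≅ Z^1.

The boundary map ∂_1: C_1 → C_0 maps an edge to its endpoints' difference, ∂[p,q] = q − p.
The resulting 2×1 matrix has rank 1, and its Smith normal form has invariant factors (1).

Now H_k = ker ∂_k / im ∂_{k+1}, so:

  H_0: rank C_0 − rank ∂_1 = 2 − 1 = 1, and the invariant factors of ∂_1 are all 1, so H_0 = Z.
  H_1: rank ker ∂_1 − rank ∂_2 = (1 − 1) − 0 = 0, and there is no ∂_2, so H_1 = 0.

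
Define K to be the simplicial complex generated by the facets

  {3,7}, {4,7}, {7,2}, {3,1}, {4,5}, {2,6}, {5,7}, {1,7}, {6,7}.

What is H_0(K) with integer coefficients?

Order the vertices as 1 < 2 < 3 < 4 < 5 < 6 < 7. Listing each simplex with vertices in this order, K has dimension 1 with simplices:

  0-simplices (7): [1], [2], [3], [4], [5], [6], [7]
  1-simplices (9): [1,3], [1,7], [2,6], [2,7], [3,7], [4,5], [4,7], [5,7], [6,7]

Hence C_0 ≅ Z^7, C_1 ≅ Z^9.

∂_1: C_1 → C_0 is given by ∂[p,q] = [q] − [p]. For instance
  ∂[1,3] = [3] − [1].
This gives a 7×9 integer matrix of rank 6; reducing to Smith normal form yields diagonal entries (1,1,1,1,1,1).

From H_k ≅ ker(∂_k) / im(∂_{k+1}) we obtain:

  H_0: rank C_0 − rank ∂_1 = 7 − 6 = 1, and the invariant factors of ∂_1 are all 1, so H_0 ≅ Z.

H_0 ≅ Z.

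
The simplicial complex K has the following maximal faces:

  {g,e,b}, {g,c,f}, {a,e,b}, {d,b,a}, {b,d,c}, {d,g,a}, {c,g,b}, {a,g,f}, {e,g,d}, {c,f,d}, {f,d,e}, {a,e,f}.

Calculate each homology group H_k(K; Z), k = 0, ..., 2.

Take the total order a < b < c < d < e < f < g on the vertex set. Then K (dimension 2) consists of the simplices:

  0-simplices (7): a, b, c, d, e, f, g
  1-simplices (18): ab, ad, ae, af, ag, bc, bd, be, bg, cd, cf, cg, de, df, dg, ef, eg, fg
  2-simplices (12): abd, abe, adg, aef, afg, bcd, bcg, beg, cdf, cfg, def, deg

giving chain groups C_0 ≅ Z^7, C_1 ≅ Z^18, C_2 ≅ Z^12.

Boundary ∂_1: C_1 → C_0 maps an edge to its endpoints' difference, ∂[p,q] = q − p.
The 7×18 boundary matrix has rank 6 and Smith normal form diag(1,1,1,1,1,1).

The boundary map ∂_2: C_2 → C_1 maps a triangle to the signed sum of its edges. For instance
  ∂abe = be − ae + ab,
  ∂aef = ef − af + ae.
The 18×12 boundary matrix has rank 12 and Smith normal form diag(1,1,1,1,1,1,1,1,1,1,1,2).

Now H_k = ker ∂_k / im ∂_{k+1}, so:

  H_0: rank C_0 − rank ∂_1 = 7 − 6 = 1, and the invariant factors of ∂_1 are all 1, so H_0 ≅ Z.
  H_1: rank ker ∂_1 − rank ∂_2 = (18 − 6) − 12 = 0, and ∂_2 has invariant factor 2 > 1, so H_1 ≅ Z/2.
  H_2: rank ker ∂_2 − rank ∂_3 = (12 − 12) − 0 = 0, and there is no ∂_3, so H_2 ≅ 0.

H_0 = Z,  H_1 = Z/2,  H_2 = 0.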